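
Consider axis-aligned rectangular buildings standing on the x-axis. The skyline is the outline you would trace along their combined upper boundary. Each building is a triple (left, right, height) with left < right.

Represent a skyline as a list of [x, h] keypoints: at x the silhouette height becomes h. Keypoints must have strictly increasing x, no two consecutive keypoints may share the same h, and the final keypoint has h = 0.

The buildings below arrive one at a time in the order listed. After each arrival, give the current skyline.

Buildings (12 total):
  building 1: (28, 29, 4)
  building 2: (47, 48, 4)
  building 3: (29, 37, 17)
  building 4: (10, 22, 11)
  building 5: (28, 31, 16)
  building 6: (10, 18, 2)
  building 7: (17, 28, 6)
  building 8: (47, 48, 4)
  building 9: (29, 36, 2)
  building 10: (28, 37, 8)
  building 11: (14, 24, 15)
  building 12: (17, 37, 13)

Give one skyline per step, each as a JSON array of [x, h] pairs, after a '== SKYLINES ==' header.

== SKYLINES ==
[[28,4],[29,0]]
[[28,4],[29,0],[47,4],[48,0]]
[[28,4],[29,17],[37,0],[47,4],[48,0]]
[[10,11],[22,0],[28,4],[29,17],[37,0],[47,4],[48,0]]
[[10,11],[22,0],[28,16],[29,17],[37,0],[47,4],[48,0]]
[[10,11],[22,0],[28,16],[29,17],[37,0],[47,4],[48,0]]
[[10,11],[22,6],[28,16],[29,17],[37,0],[47,4],[48,0]]
[[10,11],[22,6],[28,16],[29,17],[37,0],[47,4],[48,0]]
[[10,11],[22,6],[28,16],[29,17],[37,0],[47,4],[48,0]]
[[10,11],[22,6],[28,16],[29,17],[37,0],[47,4],[48,0]]
[[10,11],[14,15],[24,6],[28,16],[29,17],[37,0],[47,4],[48,0]]
[[10,11],[14,15],[24,13],[28,16],[29,17],[37,0],[47,4],[48,0]]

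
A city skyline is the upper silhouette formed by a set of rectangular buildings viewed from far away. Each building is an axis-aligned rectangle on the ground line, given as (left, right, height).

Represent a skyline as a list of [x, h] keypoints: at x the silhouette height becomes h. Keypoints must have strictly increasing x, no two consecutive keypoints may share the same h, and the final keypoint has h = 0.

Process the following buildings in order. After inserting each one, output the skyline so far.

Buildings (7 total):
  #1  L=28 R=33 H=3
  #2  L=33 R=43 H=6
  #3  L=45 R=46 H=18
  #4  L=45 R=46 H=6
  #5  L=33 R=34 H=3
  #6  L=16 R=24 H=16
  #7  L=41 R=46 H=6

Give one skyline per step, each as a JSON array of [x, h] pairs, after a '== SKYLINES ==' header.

== SKYLINES ==
[[28,3],[33,0]]
[[28,3],[33,6],[43,0]]
[[28,3],[33,6],[43,0],[45,18],[46,0]]
[[28,3],[33,6],[43,0],[45,18],[46,0]]
[[28,3],[33,6],[43,0],[45,18],[46,0]]
[[16,16],[24,0],[28,3],[33,6],[43,0],[45,18],[46,0]]
[[16,16],[24,0],[28,3],[33,6],[45,18],[46,0]]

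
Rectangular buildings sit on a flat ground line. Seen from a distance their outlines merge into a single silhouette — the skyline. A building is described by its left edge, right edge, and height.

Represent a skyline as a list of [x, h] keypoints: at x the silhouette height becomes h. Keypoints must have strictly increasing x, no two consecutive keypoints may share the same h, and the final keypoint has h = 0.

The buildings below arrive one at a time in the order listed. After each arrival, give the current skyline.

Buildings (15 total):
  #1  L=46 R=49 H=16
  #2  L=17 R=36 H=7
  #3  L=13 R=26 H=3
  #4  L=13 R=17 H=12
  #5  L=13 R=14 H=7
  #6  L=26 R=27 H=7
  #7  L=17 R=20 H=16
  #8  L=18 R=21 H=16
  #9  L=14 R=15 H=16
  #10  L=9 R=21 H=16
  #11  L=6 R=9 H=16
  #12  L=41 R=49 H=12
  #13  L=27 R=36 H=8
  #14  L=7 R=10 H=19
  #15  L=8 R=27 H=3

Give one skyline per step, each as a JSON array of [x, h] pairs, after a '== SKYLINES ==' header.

== SKYLINES ==
[[46,16],[49,0]]
[[17,7],[36,0],[46,16],[49,0]]
[[13,3],[17,7],[36,0],[46,16],[49,0]]
[[13,12],[17,7],[36,0],[46,16],[49,0]]
[[13,12],[17,7],[36,0],[46,16],[49,0]]
[[13,12],[17,7],[36,0],[46,16],[49,0]]
[[13,12],[17,16],[20,7],[36,0],[46,16],[49,0]]
[[13,12],[17,16],[21,7],[36,0],[46,16],[49,0]]
[[13,12],[14,16],[15,12],[17,16],[21,7],[36,0],[46,16],[49,0]]
[[9,16],[21,7],[36,0],[46,16],[49,0]]
[[6,16],[21,7],[36,0],[46,16],[49,0]]
[[6,16],[21,7],[36,0],[41,12],[46,16],[49,0]]
[[6,16],[21,7],[27,8],[36,0],[41,12],[46,16],[49,0]]
[[6,16],[7,19],[10,16],[21,7],[27,8],[36,0],[41,12],[46,16],[49,0]]
[[6,16],[7,19],[10,16],[21,7],[27,8],[36,0],[41,12],[46,16],[49,0]]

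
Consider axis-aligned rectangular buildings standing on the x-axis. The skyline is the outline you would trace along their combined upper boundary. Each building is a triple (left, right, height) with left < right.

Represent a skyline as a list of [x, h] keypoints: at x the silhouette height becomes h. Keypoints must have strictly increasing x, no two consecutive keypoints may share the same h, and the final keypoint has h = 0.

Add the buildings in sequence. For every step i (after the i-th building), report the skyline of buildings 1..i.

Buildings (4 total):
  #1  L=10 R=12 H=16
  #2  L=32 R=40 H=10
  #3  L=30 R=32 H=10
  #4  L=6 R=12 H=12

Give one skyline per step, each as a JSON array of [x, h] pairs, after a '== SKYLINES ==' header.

== SKYLINES ==
[[10,16],[12,0]]
[[10,16],[12,0],[32,10],[40,0]]
[[10,16],[12,0],[30,10],[40,0]]
[[6,12],[10,16],[12,0],[30,10],[40,0]]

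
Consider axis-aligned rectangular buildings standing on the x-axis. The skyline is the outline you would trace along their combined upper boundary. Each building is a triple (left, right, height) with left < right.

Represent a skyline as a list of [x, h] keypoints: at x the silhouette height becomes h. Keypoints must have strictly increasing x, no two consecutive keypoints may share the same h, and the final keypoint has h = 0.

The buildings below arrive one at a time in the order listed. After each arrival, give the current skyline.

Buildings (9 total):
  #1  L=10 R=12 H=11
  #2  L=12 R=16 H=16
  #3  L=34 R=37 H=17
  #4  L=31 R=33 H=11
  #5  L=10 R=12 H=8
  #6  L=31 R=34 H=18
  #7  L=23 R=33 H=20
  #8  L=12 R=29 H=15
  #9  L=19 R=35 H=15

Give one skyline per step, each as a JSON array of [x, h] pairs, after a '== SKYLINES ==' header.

== SKYLINES ==
[[10,11],[12,0]]
[[10,11],[12,16],[16,0]]
[[10,11],[12,16],[16,0],[34,17],[37,0]]
[[10,11],[12,16],[16,0],[31,11],[33,0],[34,17],[37,0]]
[[10,11],[12,16],[16,0],[31,11],[33,0],[34,17],[37,0]]
[[10,11],[12,16],[16,0],[31,18],[34,17],[37,0]]
[[10,11],[12,16],[16,0],[23,20],[33,18],[34,17],[37,0]]
[[10,11],[12,16],[16,15],[23,20],[33,18],[34,17],[37,0]]
[[10,11],[12,16],[16,15],[23,20],[33,18],[34,17],[37,0]]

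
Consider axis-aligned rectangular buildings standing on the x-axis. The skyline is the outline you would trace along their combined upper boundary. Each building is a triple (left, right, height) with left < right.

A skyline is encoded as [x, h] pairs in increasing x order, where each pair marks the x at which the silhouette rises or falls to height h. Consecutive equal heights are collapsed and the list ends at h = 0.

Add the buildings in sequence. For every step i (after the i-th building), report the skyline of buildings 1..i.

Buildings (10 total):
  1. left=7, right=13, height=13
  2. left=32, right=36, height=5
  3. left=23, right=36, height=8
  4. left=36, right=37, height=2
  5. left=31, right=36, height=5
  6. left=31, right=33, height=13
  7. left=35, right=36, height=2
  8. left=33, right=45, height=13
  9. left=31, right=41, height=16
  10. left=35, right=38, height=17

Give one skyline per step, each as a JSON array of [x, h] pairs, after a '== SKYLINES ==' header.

== SKYLINES ==
[[7,13],[13,0]]
[[7,13],[13,0],[32,5],[36,0]]
[[7,13],[13,0],[23,8],[36,0]]
[[7,13],[13,0],[23,8],[36,2],[37,0]]
[[7,13],[13,0],[23,8],[36,2],[37,0]]
[[7,13],[13,0],[23,8],[31,13],[33,8],[36,2],[37,0]]
[[7,13],[13,0],[23,8],[31,13],[33,8],[36,2],[37,0]]
[[7,13],[13,0],[23,8],[31,13],[45,0]]
[[7,13],[13,0],[23,8],[31,16],[41,13],[45,0]]
[[7,13],[13,0],[23,8],[31,16],[35,17],[38,16],[41,13],[45,0]]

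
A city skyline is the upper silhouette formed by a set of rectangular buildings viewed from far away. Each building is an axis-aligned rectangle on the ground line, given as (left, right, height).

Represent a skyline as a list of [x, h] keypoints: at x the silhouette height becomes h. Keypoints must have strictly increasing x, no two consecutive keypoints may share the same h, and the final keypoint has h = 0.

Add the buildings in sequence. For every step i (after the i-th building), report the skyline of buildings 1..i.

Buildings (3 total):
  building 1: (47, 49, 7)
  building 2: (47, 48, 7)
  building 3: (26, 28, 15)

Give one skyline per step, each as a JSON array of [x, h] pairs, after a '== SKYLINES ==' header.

== SKYLINES ==
[[47,7],[49,0]]
[[47,7],[49,0]]
[[26,15],[28,0],[47,7],[49,0]]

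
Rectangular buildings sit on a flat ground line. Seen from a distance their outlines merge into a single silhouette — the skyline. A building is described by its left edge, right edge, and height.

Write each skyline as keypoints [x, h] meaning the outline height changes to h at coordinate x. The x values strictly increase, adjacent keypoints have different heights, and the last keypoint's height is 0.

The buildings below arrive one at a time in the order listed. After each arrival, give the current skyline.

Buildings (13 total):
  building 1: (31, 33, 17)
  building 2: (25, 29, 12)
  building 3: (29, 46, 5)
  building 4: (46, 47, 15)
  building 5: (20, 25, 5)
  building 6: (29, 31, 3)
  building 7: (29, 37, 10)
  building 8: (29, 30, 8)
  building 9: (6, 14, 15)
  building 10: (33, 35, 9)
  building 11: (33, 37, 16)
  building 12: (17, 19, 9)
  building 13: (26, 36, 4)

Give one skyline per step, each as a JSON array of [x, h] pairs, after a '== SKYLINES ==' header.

== SKYLINES ==
[[31,17],[33,0]]
[[25,12],[29,0],[31,17],[33,0]]
[[25,12],[29,5],[31,17],[33,5],[46,0]]
[[25,12],[29,5],[31,17],[33,5],[46,15],[47,0]]
[[20,5],[25,12],[29,5],[31,17],[33,5],[46,15],[47,0]]
[[20,5],[25,12],[29,5],[31,17],[33,5],[46,15],[47,0]]
[[20,5],[25,12],[29,10],[31,17],[33,10],[37,5],[46,15],[47,0]]
[[20,5],[25,12],[29,10],[31,17],[33,10],[37,5],[46,15],[47,0]]
[[6,15],[14,0],[20,5],[25,12],[29,10],[31,17],[33,10],[37,5],[46,15],[47,0]]
[[6,15],[14,0],[20,5],[25,12],[29,10],[31,17],[33,10],[37,5],[46,15],[47,0]]
[[6,15],[14,0],[20,5],[25,12],[29,10],[31,17],[33,16],[37,5],[46,15],[47,0]]
[[6,15],[14,0],[17,9],[19,0],[20,5],[25,12],[29,10],[31,17],[33,16],[37,5],[46,15],[47,0]]
[[6,15],[14,0],[17,9],[19,0],[20,5],[25,12],[29,10],[31,17],[33,16],[37,5],[46,15],[47,0]]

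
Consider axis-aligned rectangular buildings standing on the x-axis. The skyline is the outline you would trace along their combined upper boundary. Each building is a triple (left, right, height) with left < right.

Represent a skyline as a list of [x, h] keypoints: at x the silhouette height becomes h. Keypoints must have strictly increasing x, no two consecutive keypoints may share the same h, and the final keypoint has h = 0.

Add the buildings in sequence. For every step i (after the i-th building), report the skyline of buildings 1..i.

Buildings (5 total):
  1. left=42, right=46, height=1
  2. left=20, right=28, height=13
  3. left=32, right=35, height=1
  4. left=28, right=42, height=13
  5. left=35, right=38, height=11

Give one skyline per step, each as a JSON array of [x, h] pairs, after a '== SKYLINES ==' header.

== SKYLINES ==
[[42,1],[46,0]]
[[20,13],[28,0],[42,1],[46,0]]
[[20,13],[28,0],[32,1],[35,0],[42,1],[46,0]]
[[20,13],[42,1],[46,0]]
[[20,13],[42,1],[46,0]]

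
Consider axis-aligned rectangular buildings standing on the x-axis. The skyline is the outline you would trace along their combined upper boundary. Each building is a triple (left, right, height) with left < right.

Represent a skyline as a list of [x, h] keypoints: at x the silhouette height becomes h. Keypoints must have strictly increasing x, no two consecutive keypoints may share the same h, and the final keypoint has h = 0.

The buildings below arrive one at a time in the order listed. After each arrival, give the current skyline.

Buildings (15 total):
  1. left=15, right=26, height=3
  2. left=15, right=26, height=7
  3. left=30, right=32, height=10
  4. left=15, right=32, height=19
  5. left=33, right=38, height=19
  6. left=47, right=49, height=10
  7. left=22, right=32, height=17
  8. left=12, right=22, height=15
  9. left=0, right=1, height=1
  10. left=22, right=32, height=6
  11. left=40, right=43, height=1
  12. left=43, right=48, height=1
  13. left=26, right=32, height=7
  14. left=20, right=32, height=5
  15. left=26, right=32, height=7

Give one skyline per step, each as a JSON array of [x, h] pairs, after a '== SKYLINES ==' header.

== SKYLINES ==
[[15,3],[26,0]]
[[15,7],[26,0]]
[[15,7],[26,0],[30,10],[32,0]]
[[15,19],[32,0]]
[[15,19],[32,0],[33,19],[38,0]]
[[15,19],[32,0],[33,19],[38,0],[47,10],[49,0]]
[[15,19],[32,0],[33,19],[38,0],[47,10],[49,0]]
[[12,15],[15,19],[32,0],[33,19],[38,0],[47,10],[49,0]]
[[0,1],[1,0],[12,15],[15,19],[32,0],[33,19],[38,0],[47,10],[49,0]]
[[0,1],[1,0],[12,15],[15,19],[32,0],[33,19],[38,0],[47,10],[49,0]]
[[0,1],[1,0],[12,15],[15,19],[32,0],[33,19],[38,0],[40,1],[43,0],[47,10],[49,0]]
[[0,1],[1,0],[12,15],[15,19],[32,0],[33,19],[38,0],[40,1],[47,10],[49,0]]
[[0,1],[1,0],[12,15],[15,19],[32,0],[33,19],[38,0],[40,1],[47,10],[49,0]]
[[0,1],[1,0],[12,15],[15,19],[32,0],[33,19],[38,0],[40,1],[47,10],[49,0]]
[[0,1],[1,0],[12,15],[15,19],[32,0],[33,19],[38,0],[40,1],[47,10],[49,0]]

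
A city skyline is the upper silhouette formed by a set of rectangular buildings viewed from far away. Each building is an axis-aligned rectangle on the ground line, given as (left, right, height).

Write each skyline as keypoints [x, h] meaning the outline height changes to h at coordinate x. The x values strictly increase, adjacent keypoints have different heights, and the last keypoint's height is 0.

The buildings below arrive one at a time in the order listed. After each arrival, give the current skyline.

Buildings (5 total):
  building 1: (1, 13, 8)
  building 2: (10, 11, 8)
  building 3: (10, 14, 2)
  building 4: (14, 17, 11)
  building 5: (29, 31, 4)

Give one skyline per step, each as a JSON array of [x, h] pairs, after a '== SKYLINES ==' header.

== SKYLINES ==
[[1,8],[13,0]]
[[1,8],[13,0]]
[[1,8],[13,2],[14,0]]
[[1,8],[13,2],[14,11],[17,0]]
[[1,8],[13,2],[14,11],[17,0],[29,4],[31,0]]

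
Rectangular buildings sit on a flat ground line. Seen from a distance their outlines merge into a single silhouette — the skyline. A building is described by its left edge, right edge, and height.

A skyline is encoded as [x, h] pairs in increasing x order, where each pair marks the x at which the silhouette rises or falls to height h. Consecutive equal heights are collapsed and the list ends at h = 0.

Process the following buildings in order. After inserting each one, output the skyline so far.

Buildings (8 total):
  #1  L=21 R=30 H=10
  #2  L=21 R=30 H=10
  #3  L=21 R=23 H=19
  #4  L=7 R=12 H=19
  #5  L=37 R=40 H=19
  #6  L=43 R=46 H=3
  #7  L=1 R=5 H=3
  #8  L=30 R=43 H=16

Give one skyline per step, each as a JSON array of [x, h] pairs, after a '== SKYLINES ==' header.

== SKYLINES ==
[[21,10],[30,0]]
[[21,10],[30,0]]
[[21,19],[23,10],[30,0]]
[[7,19],[12,0],[21,19],[23,10],[30,0]]
[[7,19],[12,0],[21,19],[23,10],[30,0],[37,19],[40,0]]
[[7,19],[12,0],[21,19],[23,10],[30,0],[37,19],[40,0],[43,3],[46,0]]
[[1,3],[5,0],[7,19],[12,0],[21,19],[23,10],[30,0],[37,19],[40,0],[43,3],[46,0]]
[[1,3],[5,0],[7,19],[12,0],[21,19],[23,10],[30,16],[37,19],[40,16],[43,3],[46,0]]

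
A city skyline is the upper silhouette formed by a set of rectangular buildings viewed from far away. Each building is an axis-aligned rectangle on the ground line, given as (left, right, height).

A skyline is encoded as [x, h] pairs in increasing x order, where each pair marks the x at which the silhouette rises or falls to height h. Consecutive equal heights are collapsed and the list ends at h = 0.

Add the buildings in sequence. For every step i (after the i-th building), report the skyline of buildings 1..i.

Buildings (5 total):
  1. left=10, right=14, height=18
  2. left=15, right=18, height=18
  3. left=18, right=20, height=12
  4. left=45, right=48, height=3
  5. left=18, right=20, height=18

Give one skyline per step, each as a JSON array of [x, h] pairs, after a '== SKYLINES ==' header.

== SKYLINES ==
[[10,18],[14,0]]
[[10,18],[14,0],[15,18],[18,0]]
[[10,18],[14,0],[15,18],[18,12],[20,0]]
[[10,18],[14,0],[15,18],[18,12],[20,0],[45,3],[48,0]]
[[10,18],[14,0],[15,18],[20,0],[45,3],[48,0]]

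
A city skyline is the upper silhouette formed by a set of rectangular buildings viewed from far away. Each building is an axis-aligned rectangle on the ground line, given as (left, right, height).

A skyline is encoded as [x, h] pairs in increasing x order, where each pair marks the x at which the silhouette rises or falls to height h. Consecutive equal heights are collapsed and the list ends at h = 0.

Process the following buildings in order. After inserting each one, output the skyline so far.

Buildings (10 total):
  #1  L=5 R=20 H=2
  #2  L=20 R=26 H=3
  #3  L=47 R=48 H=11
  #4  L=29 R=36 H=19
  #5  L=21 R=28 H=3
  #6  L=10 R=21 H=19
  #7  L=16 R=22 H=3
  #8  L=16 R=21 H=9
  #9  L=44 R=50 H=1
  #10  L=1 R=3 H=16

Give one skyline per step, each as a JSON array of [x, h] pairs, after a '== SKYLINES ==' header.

== SKYLINES ==
[[5,2],[20,0]]
[[5,2],[20,3],[26,0]]
[[5,2],[20,3],[26,0],[47,11],[48,0]]
[[5,2],[20,3],[26,0],[29,19],[36,0],[47,11],[48,0]]
[[5,2],[20,3],[28,0],[29,19],[36,0],[47,11],[48,0]]
[[5,2],[10,19],[21,3],[28,0],[29,19],[36,0],[47,11],[48,0]]
[[5,2],[10,19],[21,3],[28,0],[29,19],[36,0],[47,11],[48,0]]
[[5,2],[10,19],[21,3],[28,0],[29,19],[36,0],[47,11],[48,0]]
[[5,2],[10,19],[21,3],[28,0],[29,19],[36,0],[44,1],[47,11],[48,1],[50,0]]
[[1,16],[3,0],[5,2],[10,19],[21,3],[28,0],[29,19],[36,0],[44,1],[47,11],[48,1],[50,0]]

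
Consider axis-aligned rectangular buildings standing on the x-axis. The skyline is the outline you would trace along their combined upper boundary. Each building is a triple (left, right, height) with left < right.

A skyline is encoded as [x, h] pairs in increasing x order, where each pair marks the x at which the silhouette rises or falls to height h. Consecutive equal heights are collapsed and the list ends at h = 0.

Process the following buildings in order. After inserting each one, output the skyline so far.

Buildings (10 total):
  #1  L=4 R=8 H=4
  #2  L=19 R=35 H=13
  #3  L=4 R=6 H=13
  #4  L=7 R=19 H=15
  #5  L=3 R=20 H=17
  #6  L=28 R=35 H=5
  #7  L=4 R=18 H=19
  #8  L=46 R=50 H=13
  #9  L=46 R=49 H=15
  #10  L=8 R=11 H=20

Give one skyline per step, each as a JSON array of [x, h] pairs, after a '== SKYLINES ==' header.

== SKYLINES ==
[[4,4],[8,0]]
[[4,4],[8,0],[19,13],[35,0]]
[[4,13],[6,4],[8,0],[19,13],[35,0]]
[[4,13],[6,4],[7,15],[19,13],[35,0]]
[[3,17],[20,13],[35,0]]
[[3,17],[20,13],[35,0]]
[[3,17],[4,19],[18,17],[20,13],[35,0]]
[[3,17],[4,19],[18,17],[20,13],[35,0],[46,13],[50,0]]
[[3,17],[4,19],[18,17],[20,13],[35,0],[46,15],[49,13],[50,0]]
[[3,17],[4,19],[8,20],[11,19],[18,17],[20,13],[35,0],[46,15],[49,13],[50,0]]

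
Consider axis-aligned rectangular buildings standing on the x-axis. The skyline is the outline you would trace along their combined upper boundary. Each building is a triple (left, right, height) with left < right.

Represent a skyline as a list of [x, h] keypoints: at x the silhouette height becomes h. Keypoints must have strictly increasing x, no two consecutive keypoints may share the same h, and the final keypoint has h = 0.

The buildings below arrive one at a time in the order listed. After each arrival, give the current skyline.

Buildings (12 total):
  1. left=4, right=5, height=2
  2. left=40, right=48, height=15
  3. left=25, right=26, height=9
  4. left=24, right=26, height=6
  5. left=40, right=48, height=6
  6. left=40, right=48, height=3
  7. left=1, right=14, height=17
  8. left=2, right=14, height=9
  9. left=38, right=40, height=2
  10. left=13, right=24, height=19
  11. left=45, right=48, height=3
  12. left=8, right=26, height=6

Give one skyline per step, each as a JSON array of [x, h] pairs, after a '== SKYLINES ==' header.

== SKYLINES ==
[[4,2],[5,0]]
[[4,2],[5,0],[40,15],[48,0]]
[[4,2],[5,0],[25,9],[26,0],[40,15],[48,0]]
[[4,2],[5,0],[24,6],[25,9],[26,0],[40,15],[48,0]]
[[4,2],[5,0],[24,6],[25,9],[26,0],[40,15],[48,0]]
[[4,2],[5,0],[24,6],[25,9],[26,0],[40,15],[48,0]]
[[1,17],[14,0],[24,6],[25,9],[26,0],[40,15],[48,0]]
[[1,17],[14,0],[24,6],[25,9],[26,0],[40,15],[48,0]]
[[1,17],[14,0],[24,6],[25,9],[26,0],[38,2],[40,15],[48,0]]
[[1,17],[13,19],[24,6],[25,9],[26,0],[38,2],[40,15],[48,0]]
[[1,17],[13,19],[24,6],[25,9],[26,0],[38,2],[40,15],[48,0]]
[[1,17],[13,19],[24,6],[25,9],[26,0],[38,2],[40,15],[48,0]]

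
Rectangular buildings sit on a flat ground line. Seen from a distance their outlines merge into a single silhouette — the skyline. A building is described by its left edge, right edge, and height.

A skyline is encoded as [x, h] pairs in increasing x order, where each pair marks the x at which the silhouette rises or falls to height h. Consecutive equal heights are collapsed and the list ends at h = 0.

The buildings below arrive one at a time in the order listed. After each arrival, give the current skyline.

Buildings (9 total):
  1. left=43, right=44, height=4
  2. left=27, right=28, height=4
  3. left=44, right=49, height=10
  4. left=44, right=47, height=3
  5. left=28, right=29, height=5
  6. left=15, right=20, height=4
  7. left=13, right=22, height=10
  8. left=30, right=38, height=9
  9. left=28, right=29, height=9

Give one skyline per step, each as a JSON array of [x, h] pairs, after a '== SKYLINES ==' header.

== SKYLINES ==
[[43,4],[44,0]]
[[27,4],[28,0],[43,4],[44,0]]
[[27,4],[28,0],[43,4],[44,10],[49,0]]
[[27,4],[28,0],[43,4],[44,10],[49,0]]
[[27,4],[28,5],[29,0],[43,4],[44,10],[49,0]]
[[15,4],[20,0],[27,4],[28,5],[29,0],[43,4],[44,10],[49,0]]
[[13,10],[22,0],[27,4],[28,5],[29,0],[43,4],[44,10],[49,0]]
[[13,10],[22,0],[27,4],[28,5],[29,0],[30,9],[38,0],[43,4],[44,10],[49,0]]
[[13,10],[22,0],[27,4],[28,9],[29,0],[30,9],[38,0],[43,4],[44,10],[49,0]]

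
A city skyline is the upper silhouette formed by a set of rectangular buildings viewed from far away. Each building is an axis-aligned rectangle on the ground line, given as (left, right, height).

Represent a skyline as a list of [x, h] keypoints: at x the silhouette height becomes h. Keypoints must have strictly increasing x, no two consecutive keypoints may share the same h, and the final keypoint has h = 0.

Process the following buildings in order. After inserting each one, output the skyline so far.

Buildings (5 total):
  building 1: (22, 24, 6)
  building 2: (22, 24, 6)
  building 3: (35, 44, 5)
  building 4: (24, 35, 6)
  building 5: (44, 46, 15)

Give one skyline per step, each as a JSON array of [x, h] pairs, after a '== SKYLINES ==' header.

== SKYLINES ==
[[22,6],[24,0]]
[[22,6],[24,0]]
[[22,6],[24,0],[35,5],[44,0]]
[[22,6],[35,5],[44,0]]
[[22,6],[35,5],[44,15],[46,0]]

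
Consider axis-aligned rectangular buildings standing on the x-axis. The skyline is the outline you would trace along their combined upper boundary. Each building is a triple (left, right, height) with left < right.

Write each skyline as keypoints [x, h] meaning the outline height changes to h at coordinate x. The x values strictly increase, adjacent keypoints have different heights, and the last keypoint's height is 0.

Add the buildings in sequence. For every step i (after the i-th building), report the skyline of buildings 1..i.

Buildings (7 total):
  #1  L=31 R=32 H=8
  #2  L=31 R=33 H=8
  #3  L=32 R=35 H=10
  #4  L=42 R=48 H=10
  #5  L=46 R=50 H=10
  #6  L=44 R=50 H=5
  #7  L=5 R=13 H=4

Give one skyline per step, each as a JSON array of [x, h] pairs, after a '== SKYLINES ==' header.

== SKYLINES ==
[[31,8],[32,0]]
[[31,8],[33,0]]
[[31,8],[32,10],[35,0]]
[[31,8],[32,10],[35,0],[42,10],[48,0]]
[[31,8],[32,10],[35,0],[42,10],[50,0]]
[[31,8],[32,10],[35,0],[42,10],[50,0]]
[[5,4],[13,0],[31,8],[32,10],[35,0],[42,10],[50,0]]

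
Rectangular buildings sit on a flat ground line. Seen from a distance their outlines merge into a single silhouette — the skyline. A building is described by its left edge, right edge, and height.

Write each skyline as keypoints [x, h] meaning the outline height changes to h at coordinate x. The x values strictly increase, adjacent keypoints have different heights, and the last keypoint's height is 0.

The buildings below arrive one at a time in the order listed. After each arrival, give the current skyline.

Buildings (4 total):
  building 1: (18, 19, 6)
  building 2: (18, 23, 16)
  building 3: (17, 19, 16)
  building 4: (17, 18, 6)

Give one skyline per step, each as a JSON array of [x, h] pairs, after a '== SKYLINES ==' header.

== SKYLINES ==
[[18,6],[19,0]]
[[18,16],[23,0]]
[[17,16],[23,0]]
[[17,16],[23,0]]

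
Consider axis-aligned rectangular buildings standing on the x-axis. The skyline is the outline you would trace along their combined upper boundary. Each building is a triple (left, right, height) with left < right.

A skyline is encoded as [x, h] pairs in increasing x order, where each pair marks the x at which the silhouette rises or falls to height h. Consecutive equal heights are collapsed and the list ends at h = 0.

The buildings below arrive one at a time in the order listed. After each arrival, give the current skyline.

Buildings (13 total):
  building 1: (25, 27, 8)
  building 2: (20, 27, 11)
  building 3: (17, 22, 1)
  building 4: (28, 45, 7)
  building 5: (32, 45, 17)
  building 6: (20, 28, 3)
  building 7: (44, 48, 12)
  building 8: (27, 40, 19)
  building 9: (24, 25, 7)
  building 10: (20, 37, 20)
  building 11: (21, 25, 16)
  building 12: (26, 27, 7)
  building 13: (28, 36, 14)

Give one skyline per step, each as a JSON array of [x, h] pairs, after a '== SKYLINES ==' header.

== SKYLINES ==
[[25,8],[27,0]]
[[20,11],[27,0]]
[[17,1],[20,11],[27,0]]
[[17,1],[20,11],[27,0],[28,7],[45,0]]
[[17,1],[20,11],[27,0],[28,7],[32,17],[45,0]]
[[17,1],[20,11],[27,3],[28,7],[32,17],[45,0]]
[[17,1],[20,11],[27,3],[28,7],[32,17],[45,12],[48,0]]
[[17,1],[20,11],[27,19],[40,17],[45,12],[48,0]]
[[17,1],[20,11],[27,19],[40,17],[45,12],[48,0]]
[[17,1],[20,20],[37,19],[40,17],[45,12],[48,0]]
[[17,1],[20,20],[37,19],[40,17],[45,12],[48,0]]
[[17,1],[20,20],[37,19],[40,17],[45,12],[48,0]]
[[17,1],[20,20],[37,19],[40,17],[45,12],[48,0]]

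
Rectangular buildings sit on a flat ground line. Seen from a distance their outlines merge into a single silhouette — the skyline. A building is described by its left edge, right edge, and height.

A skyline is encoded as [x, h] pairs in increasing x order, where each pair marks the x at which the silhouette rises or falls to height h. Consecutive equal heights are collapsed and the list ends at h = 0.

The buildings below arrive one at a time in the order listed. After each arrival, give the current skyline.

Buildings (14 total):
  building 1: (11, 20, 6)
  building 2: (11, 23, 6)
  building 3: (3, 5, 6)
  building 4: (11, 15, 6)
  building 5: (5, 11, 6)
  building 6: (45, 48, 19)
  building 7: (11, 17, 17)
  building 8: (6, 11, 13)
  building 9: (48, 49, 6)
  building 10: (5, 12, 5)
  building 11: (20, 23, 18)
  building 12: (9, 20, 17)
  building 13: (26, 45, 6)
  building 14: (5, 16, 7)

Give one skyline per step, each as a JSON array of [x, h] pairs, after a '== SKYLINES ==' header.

== SKYLINES ==
[[11,6],[20,0]]
[[11,6],[23,0]]
[[3,6],[5,0],[11,6],[23,0]]
[[3,6],[5,0],[11,6],[23,0]]
[[3,6],[23,0]]
[[3,6],[23,0],[45,19],[48,0]]
[[3,6],[11,17],[17,6],[23,0],[45,19],[48,0]]
[[3,6],[6,13],[11,17],[17,6],[23,0],[45,19],[48,0]]
[[3,6],[6,13],[11,17],[17,6],[23,0],[45,19],[48,6],[49,0]]
[[3,6],[6,13],[11,17],[17,6],[23,0],[45,19],[48,6],[49,0]]
[[3,6],[6,13],[11,17],[17,6],[20,18],[23,0],[45,19],[48,6],[49,0]]
[[3,6],[6,13],[9,17],[20,18],[23,0],[45,19],[48,6],[49,0]]
[[3,6],[6,13],[9,17],[20,18],[23,0],[26,6],[45,19],[48,6],[49,0]]
[[3,6],[5,7],[6,13],[9,17],[20,18],[23,0],[26,6],[45,19],[48,6],[49,0]]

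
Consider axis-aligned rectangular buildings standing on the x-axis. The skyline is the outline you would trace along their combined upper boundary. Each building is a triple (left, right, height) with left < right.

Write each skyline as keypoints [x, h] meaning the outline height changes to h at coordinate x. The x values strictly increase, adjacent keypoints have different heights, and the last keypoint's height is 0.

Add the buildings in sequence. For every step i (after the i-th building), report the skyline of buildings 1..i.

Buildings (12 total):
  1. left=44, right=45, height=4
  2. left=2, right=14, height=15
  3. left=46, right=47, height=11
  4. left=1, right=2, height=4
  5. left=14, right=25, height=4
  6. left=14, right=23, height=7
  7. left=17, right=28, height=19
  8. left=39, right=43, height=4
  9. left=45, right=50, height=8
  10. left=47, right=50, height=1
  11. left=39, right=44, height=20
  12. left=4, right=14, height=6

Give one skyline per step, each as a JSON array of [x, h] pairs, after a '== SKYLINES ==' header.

== SKYLINES ==
[[44,4],[45,0]]
[[2,15],[14,0],[44,4],[45,0]]
[[2,15],[14,0],[44,4],[45,0],[46,11],[47,0]]
[[1,4],[2,15],[14,0],[44,4],[45,0],[46,11],[47,0]]
[[1,4],[2,15],[14,4],[25,0],[44,4],[45,0],[46,11],[47,0]]
[[1,4],[2,15],[14,7],[23,4],[25,0],[44,4],[45,0],[46,11],[47,0]]
[[1,4],[2,15],[14,7],[17,19],[28,0],[44,4],[45,0],[46,11],[47,0]]
[[1,4],[2,15],[14,7],[17,19],[28,0],[39,4],[43,0],[44,4],[45,0],[46,11],[47,0]]
[[1,4],[2,15],[14,7],[17,19],[28,0],[39,4],[43,0],[44,4],[45,8],[46,11],[47,8],[50,0]]
[[1,4],[2,15],[14,7],[17,19],[28,0],[39,4],[43,0],[44,4],[45,8],[46,11],[47,8],[50,0]]
[[1,4],[2,15],[14,7],[17,19],[28,0],[39,20],[44,4],[45,8],[46,11],[47,8],[50,0]]
[[1,4],[2,15],[14,7],[17,19],[28,0],[39,20],[44,4],[45,8],[46,11],[47,8],[50,0]]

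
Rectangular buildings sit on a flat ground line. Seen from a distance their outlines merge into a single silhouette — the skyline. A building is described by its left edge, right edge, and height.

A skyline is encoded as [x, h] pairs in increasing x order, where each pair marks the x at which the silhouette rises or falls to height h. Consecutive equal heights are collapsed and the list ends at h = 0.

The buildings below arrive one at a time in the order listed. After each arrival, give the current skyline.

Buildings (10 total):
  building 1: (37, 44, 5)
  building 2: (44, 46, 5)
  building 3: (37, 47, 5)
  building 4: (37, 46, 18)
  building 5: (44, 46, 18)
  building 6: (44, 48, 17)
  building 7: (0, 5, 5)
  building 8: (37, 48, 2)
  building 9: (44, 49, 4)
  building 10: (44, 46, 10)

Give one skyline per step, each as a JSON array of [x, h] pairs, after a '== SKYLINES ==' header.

== SKYLINES ==
[[37,5],[44,0]]
[[37,5],[46,0]]
[[37,5],[47,0]]
[[37,18],[46,5],[47,0]]
[[37,18],[46,5],[47,0]]
[[37,18],[46,17],[48,0]]
[[0,5],[5,0],[37,18],[46,17],[48,0]]
[[0,5],[5,0],[37,18],[46,17],[48,0]]
[[0,5],[5,0],[37,18],[46,17],[48,4],[49,0]]
[[0,5],[5,0],[37,18],[46,17],[48,4],[49,0]]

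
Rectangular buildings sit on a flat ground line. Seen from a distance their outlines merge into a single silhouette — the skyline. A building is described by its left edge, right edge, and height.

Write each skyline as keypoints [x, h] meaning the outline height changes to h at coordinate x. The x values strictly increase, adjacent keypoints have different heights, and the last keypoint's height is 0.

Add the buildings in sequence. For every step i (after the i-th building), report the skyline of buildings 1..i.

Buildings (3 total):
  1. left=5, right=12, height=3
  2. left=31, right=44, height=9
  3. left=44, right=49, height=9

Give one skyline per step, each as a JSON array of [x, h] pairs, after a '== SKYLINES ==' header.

== SKYLINES ==
[[5,3],[12,0]]
[[5,3],[12,0],[31,9],[44,0]]
[[5,3],[12,0],[31,9],[49,0]]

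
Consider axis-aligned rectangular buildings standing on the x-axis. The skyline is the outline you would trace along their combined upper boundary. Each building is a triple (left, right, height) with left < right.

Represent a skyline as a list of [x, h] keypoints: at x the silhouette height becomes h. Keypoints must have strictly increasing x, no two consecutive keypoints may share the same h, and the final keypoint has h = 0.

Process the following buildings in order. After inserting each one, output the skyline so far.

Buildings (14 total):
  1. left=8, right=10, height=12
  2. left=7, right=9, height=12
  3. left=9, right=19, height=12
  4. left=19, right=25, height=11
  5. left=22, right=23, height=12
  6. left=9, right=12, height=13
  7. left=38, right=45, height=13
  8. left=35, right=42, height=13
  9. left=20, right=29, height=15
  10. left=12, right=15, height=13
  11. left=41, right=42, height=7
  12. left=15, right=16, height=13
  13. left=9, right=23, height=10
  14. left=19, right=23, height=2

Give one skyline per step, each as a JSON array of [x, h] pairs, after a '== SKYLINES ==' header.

== SKYLINES ==
[[8,12],[10,0]]
[[7,12],[10,0]]
[[7,12],[19,0]]
[[7,12],[19,11],[25,0]]
[[7,12],[19,11],[22,12],[23,11],[25,0]]
[[7,12],[9,13],[12,12],[19,11],[22,12],[23,11],[25,0]]
[[7,12],[9,13],[12,12],[19,11],[22,12],[23,11],[25,0],[38,13],[45,0]]
[[7,12],[9,13],[12,12],[19,11],[22,12],[23,11],[25,0],[35,13],[45,0]]
[[7,12],[9,13],[12,12],[19,11],[20,15],[29,0],[35,13],[45,0]]
[[7,12],[9,13],[15,12],[19,11],[20,15],[29,0],[35,13],[45,0]]
[[7,12],[9,13],[15,12],[19,11],[20,15],[29,0],[35,13],[45,0]]
[[7,12],[9,13],[16,12],[19,11],[20,15],[29,0],[35,13],[45,0]]
[[7,12],[9,13],[16,12],[19,11],[20,15],[29,0],[35,13],[45,0]]
[[7,12],[9,13],[16,12],[19,11],[20,15],[29,0],[35,13],[45,0]]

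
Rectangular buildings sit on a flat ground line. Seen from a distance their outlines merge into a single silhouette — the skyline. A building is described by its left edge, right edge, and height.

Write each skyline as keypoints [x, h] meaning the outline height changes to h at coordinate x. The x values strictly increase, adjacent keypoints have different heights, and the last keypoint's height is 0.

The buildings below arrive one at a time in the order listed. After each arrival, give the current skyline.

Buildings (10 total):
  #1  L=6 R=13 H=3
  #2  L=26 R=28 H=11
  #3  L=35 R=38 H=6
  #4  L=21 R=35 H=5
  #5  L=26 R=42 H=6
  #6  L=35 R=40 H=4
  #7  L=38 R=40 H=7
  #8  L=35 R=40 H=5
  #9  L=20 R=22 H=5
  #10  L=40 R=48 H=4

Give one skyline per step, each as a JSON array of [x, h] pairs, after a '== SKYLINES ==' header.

== SKYLINES ==
[[6,3],[13,0]]
[[6,3],[13,0],[26,11],[28,0]]
[[6,3],[13,0],[26,11],[28,0],[35,6],[38,0]]
[[6,3],[13,0],[21,5],[26,11],[28,5],[35,6],[38,0]]
[[6,3],[13,0],[21,5],[26,11],[28,6],[42,0]]
[[6,3],[13,0],[21,5],[26,11],[28,6],[42,0]]
[[6,3],[13,0],[21,5],[26,11],[28,6],[38,7],[40,6],[42,0]]
[[6,3],[13,0],[21,5],[26,11],[28,6],[38,7],[40,6],[42,0]]
[[6,3],[13,0],[20,5],[26,11],[28,6],[38,7],[40,6],[42,0]]
[[6,3],[13,0],[20,5],[26,11],[28,6],[38,7],[40,6],[42,4],[48,0]]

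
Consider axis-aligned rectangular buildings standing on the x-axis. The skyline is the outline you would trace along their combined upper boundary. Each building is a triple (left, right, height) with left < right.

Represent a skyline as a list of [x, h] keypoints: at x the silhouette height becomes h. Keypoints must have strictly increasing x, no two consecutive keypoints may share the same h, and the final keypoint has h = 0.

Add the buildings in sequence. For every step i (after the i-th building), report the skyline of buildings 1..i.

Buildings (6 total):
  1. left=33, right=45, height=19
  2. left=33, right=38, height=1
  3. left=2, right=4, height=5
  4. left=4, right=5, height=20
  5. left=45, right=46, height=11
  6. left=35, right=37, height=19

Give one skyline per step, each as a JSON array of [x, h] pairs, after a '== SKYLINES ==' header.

== SKYLINES ==
[[33,19],[45,0]]
[[33,19],[45,0]]
[[2,5],[4,0],[33,19],[45,0]]
[[2,5],[4,20],[5,0],[33,19],[45,0]]
[[2,5],[4,20],[5,0],[33,19],[45,11],[46,0]]
[[2,5],[4,20],[5,0],[33,19],[45,11],[46,0]]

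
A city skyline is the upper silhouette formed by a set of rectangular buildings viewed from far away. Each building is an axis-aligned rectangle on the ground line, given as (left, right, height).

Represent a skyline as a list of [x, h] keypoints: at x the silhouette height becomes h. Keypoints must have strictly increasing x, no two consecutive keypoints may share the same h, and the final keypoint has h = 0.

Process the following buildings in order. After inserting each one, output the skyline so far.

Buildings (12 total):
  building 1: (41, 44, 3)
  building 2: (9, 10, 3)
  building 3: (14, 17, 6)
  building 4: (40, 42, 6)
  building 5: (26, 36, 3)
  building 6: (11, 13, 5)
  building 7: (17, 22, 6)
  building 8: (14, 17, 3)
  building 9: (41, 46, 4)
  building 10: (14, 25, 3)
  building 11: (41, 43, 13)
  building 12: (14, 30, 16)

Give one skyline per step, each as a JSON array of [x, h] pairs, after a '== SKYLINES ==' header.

== SKYLINES ==
[[41,3],[44,0]]
[[9,3],[10,0],[41,3],[44,0]]
[[9,3],[10,0],[14,6],[17,0],[41,3],[44,0]]
[[9,3],[10,0],[14,6],[17,0],[40,6],[42,3],[44,0]]
[[9,3],[10,0],[14,6],[17,0],[26,3],[36,0],[40,6],[42,3],[44,0]]
[[9,3],[10,0],[11,5],[13,0],[14,6],[17,0],[26,3],[36,0],[40,6],[42,3],[44,0]]
[[9,3],[10,0],[11,5],[13,0],[14,6],[22,0],[26,3],[36,0],[40,6],[42,3],[44,0]]
[[9,3],[10,0],[11,5],[13,0],[14,6],[22,0],[26,3],[36,0],[40,6],[42,3],[44,0]]
[[9,3],[10,0],[11,5],[13,0],[14,6],[22,0],[26,3],[36,0],[40,6],[42,4],[46,0]]
[[9,3],[10,0],[11,5],[13,0],[14,6],[22,3],[25,0],[26,3],[36,0],[40,6],[42,4],[46,0]]
[[9,3],[10,0],[11,5],[13,0],[14,6],[22,3],[25,0],[26,3],[36,0],[40,6],[41,13],[43,4],[46,0]]
[[9,3],[10,0],[11,5],[13,0],[14,16],[30,3],[36,0],[40,6],[41,13],[43,4],[46,0]]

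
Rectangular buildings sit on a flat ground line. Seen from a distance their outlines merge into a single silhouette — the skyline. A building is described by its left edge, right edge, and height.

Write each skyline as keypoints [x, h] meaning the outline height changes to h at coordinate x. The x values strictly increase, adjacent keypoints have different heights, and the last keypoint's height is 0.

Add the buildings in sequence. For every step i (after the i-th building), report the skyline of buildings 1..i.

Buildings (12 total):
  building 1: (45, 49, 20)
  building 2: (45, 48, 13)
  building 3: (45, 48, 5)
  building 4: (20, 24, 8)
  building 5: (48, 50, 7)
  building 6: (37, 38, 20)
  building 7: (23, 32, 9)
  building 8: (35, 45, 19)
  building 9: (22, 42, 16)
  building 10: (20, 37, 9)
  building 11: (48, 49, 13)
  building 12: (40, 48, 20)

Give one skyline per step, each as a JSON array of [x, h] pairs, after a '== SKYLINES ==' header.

== SKYLINES ==
[[45,20],[49,0]]
[[45,20],[49,0]]
[[45,20],[49,0]]
[[20,8],[24,0],[45,20],[49,0]]
[[20,8],[24,0],[45,20],[49,7],[50,0]]
[[20,8],[24,0],[37,20],[38,0],[45,20],[49,7],[50,0]]
[[20,8],[23,9],[32,0],[37,20],[38,0],[45,20],[49,7],[50,0]]
[[20,8],[23,9],[32,0],[35,19],[37,20],[38,19],[45,20],[49,7],[50,0]]
[[20,8],[22,16],[35,19],[37,20],[38,19],[45,20],[49,7],[50,0]]
[[20,9],[22,16],[35,19],[37,20],[38,19],[45,20],[49,7],[50,0]]
[[20,9],[22,16],[35,19],[37,20],[38,19],[45,20],[49,7],[50,0]]
[[20,9],[22,16],[35,19],[37,20],[38,19],[40,20],[49,7],[50,0]]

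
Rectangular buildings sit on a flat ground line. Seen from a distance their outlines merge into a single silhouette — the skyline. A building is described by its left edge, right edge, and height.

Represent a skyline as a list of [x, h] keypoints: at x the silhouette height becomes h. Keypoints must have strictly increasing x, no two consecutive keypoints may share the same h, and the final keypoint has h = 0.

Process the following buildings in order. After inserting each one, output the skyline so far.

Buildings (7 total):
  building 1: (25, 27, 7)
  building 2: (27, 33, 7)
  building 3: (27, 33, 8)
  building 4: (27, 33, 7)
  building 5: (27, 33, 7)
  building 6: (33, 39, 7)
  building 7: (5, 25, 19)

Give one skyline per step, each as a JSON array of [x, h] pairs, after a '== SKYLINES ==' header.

== SKYLINES ==
[[25,7],[27,0]]
[[25,7],[33,0]]
[[25,7],[27,8],[33,0]]
[[25,7],[27,8],[33,0]]
[[25,7],[27,8],[33,0]]
[[25,7],[27,8],[33,7],[39,0]]
[[5,19],[25,7],[27,8],[33,7],[39,0]]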